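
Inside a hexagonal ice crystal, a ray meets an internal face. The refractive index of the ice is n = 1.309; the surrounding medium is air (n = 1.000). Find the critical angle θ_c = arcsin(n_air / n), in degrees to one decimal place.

sin θ_c = n_air / n = 1.000 / 1.309 = 0.7639.
θ_c = arcsin(0.7639) = 49.81°.

49.8°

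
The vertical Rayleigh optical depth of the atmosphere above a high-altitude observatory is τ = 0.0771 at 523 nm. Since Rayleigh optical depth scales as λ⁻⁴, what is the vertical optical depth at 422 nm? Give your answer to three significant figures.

τ(422 nm) = τ(523 nm) × (523/422)⁴ = 0.0771 × (1.2393)⁴ = 0.0771 × 2.3592 = 0.1819.

0.182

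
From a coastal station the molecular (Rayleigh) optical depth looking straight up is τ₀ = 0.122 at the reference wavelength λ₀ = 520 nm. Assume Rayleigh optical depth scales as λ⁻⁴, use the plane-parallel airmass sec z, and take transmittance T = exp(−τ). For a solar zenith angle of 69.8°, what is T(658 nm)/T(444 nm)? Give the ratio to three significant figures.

1.69

Airmass: sec 69.8° = 2.8960.
τ(658 nm) = 0.122 × (520/658)⁴ × 2.8960 = 0.122 × 0.3900 × 2.8960 = 0.1378.
τ(444 nm) = 0.122 × (520/444)⁴ × 2.8960 = 0.122 × 1.8814 × 2.8960 = 0.6647.
T(658)/T(444) = exp(τ_B − τ_A) = exp(0.5269) = 1.6937.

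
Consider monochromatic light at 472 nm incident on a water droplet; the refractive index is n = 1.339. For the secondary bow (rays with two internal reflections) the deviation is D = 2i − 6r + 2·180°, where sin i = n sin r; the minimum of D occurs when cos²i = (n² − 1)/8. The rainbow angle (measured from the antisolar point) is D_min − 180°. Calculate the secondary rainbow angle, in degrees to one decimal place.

cos²i = (1.79292 − 1)/8 = 0.09912; i = arccos(0.31483) = 71.650°.
sin r = sin 71.650°/1.339 = 0.70885; r = 45.141°.
D_min = 2·71.650° − 6·45.141° + 360° = 232.451°.
Rainbow angle = D_min − 180° = 52.451°.

52.5°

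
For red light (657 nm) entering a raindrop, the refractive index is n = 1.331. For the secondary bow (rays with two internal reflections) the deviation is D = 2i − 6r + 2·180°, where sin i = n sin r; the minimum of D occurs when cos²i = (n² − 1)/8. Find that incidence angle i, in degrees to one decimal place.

71.9°

cos²i = (1.331² − 1)/8 = (1.77156 − 1)/8 = 0.09645.
cos i = 0.31056, so i = 71.907°.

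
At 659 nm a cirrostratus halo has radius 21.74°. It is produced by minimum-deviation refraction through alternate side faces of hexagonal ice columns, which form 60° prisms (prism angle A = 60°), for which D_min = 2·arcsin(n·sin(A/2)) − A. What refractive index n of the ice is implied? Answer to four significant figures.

1.309

Rearranging: n = sin((D_min + A)/2) / sin(A/2).
(D_min + A)/2 = (21.74° + 60°)/2 = 40.870°.
n = sin 40.870° / sin 30° = 0.6543 / 0.5000 = 1.3087.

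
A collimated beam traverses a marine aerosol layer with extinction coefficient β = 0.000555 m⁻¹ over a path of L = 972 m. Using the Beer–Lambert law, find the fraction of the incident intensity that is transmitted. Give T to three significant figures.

τ = β·L = 0.000555 × 972 = 0.5395.
T = exp(−0.5395) = 0.5831.

0.583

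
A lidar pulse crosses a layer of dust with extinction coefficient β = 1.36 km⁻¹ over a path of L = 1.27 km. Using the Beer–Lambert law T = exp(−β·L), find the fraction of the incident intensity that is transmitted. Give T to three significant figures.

0.178

τ = β·L = 1.36 × 1.27 = 1.7272.
T = exp(−1.7272) = 0.1778.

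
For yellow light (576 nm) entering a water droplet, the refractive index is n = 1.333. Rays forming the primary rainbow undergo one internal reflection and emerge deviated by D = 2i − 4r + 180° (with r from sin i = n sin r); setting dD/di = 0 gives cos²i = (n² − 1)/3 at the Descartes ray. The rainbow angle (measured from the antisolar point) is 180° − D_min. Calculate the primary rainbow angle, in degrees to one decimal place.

42.1°

cos²i = (1.77689 − 1)/3 = 0.25896; i = arccos(0.50888) = 59.410°.
sin r = sin 59.410°/1.333 = 0.64579; r = 40.225°.
D_min = 2·59.410° − 4·40.225° + 180° = 137.922°.
Rainbow angle = 180° − D_min = 42.078°.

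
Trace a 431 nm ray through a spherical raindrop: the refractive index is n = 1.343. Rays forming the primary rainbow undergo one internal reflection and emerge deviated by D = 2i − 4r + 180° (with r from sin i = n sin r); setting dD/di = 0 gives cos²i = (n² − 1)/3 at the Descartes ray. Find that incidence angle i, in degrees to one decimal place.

cos²i = (1.343² − 1)/3 = (1.80365 − 1)/3 = 0.26788.
cos i = 0.51757, so i = 58.830°.

58.8°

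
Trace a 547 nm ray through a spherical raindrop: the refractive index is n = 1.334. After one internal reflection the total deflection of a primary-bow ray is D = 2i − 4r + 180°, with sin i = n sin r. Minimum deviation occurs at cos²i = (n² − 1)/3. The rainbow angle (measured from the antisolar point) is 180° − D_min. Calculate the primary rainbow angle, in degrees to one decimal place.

41.9°

cos²i = (1.77956 − 1)/3 = 0.25985; i = arccos(0.50976) = 59.352°.
sin r = sin 59.352°/1.334 = 0.64492; r = 40.159°.
D_min = 2·59.352° − 4·40.159° + 180° = 138.067°.
Rainbow angle = 180° − D_min = 41.933°.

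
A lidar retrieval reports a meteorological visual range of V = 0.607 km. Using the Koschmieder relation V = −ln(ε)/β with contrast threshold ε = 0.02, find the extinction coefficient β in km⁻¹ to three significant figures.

β = −ln(0.02) / V = 3.912 / 0.607 = 6.4448 km⁻¹.

6.44 km⁻¹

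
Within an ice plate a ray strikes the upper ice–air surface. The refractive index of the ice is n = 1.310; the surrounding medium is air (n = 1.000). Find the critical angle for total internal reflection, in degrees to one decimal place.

sin θ_c = n_air / n = 1.000 / 1.310 = 0.7634.
θ_c = arcsin(0.7634) = 49.76°.

49.8°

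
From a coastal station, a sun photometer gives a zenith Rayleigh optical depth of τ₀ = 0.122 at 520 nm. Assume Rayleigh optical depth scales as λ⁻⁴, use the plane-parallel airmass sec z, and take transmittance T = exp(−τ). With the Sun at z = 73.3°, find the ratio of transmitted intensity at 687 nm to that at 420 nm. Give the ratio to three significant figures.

2.36

Airmass: sec 73.3° = 3.4799.
τ(687 nm) = 0.122 × (520/687)⁴ × 3.4799 = 0.122 × 0.3282 × 3.4799 = 0.1394.
τ(420 nm) = 0.122 × (520/420)⁴ × 3.4799 = 0.122 × 2.3497 × 3.4799 = 0.9976.
T(687)/T(420) = exp(τ_B − τ_A) = exp(0.8582) = 2.3590.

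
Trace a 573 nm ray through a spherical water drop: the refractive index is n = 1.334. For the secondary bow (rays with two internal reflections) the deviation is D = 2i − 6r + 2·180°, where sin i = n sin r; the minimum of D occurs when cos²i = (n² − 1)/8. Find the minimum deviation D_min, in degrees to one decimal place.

231.2°

cos²i = (1.77956 − 1)/8 = 0.09744; i = arccos(0.31216) = 71.810°.
sin r = sin 71.810°/1.334 = 0.71217; r = 45.411°.
D_min = 2·71.810° − 6·45.411° + 360° = 231.153°.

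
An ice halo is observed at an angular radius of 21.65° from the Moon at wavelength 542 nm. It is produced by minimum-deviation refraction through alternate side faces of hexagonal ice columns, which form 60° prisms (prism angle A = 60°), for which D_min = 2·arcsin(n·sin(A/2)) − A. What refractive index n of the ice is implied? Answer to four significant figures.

Rearranging: n = sin((D_min + A)/2) / sin(A/2).
(D_min + A)/2 = (21.65° + 60°)/2 = 40.825°.
n = sin 40.825° / sin 30° = 0.6538 / 0.5000 = 1.3075.

1.308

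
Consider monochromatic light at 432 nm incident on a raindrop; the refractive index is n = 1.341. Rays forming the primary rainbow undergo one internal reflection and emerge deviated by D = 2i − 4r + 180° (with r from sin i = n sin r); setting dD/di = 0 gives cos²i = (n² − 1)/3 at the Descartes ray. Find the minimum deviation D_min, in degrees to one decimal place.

139.1°

cos²i = (1.79828 − 1)/3 = 0.26609; i = arccos(0.51584) = 58.946°.
sin r = sin 58.946°/1.341 = 0.63884; r = 39.705°.
D_min = 2·58.946° − 4·39.705° + 180° = 139.071°.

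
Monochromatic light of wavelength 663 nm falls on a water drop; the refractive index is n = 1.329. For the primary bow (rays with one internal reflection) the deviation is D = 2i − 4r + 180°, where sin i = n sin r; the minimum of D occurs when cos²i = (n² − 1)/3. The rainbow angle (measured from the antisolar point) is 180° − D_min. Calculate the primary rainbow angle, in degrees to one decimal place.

cos²i = (1.76624 − 1)/3 = 0.25541; i = arccos(0.50538) = 59.643°.
sin r = sin 59.643°/1.329 = 0.64928; r = 40.487°.
D_min = 2·59.643° − 4·40.487° + 180° = 137.337°.
Rainbow angle = 180° − D_min = 42.663°.

42.7°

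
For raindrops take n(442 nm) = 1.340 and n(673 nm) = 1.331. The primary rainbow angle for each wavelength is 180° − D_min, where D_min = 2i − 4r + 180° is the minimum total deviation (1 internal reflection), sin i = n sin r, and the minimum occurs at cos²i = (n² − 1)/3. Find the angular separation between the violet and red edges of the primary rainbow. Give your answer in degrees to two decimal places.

At 442 nm (n = 1.340): cos²i = 0.26520 → i = 59.004°, r = 39.770°, D_min = 138.929°, rainbow angle = 41.071°.
At 673 nm (n = 1.331): cos²i = 0.25719 → i = 59.527°, r = 40.356°, D_min = 137.630°, rainbow angle = 42.370°.
Angular width = |41.071° − 42.370°| = 1.299°.

1.30°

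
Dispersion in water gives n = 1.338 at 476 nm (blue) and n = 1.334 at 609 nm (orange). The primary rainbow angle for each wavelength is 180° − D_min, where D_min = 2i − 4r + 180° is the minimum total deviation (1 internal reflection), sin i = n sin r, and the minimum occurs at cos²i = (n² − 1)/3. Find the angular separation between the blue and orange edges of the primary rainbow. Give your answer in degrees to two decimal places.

0.58°

At 476 nm (n = 1.338): cos²i = 0.26341 → i = 59.120°, r = 39.899°, D_min = 138.643°, rainbow angle = 41.357°.
At 609 nm (n = 1.334): cos²i = 0.25985 → i = 59.352°, r = 40.159°, D_min = 138.067°, rainbow angle = 41.933°.
Angular width = |41.357° − 41.933°| = 0.576°.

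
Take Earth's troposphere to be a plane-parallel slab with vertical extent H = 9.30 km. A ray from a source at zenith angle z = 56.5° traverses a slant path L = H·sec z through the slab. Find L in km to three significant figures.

sec z = 1/cos 56.5° = 1.8118.
L = 9.30 × 1.8118 = 16.850 km.

16.8 km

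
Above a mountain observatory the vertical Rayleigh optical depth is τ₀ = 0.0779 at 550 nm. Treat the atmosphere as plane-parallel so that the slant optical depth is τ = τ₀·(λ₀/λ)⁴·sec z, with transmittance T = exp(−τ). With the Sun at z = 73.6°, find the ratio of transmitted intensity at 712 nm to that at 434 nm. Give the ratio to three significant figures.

1.85

Airmass: sec 73.6° = 3.5418.
τ(712 nm) = 0.0779 × (550/712)⁴ × 3.5418 = 0.0779 × 0.3561 × 3.5418 = 0.0982.
τ(434 nm) = 0.0779 × (550/434)⁴ × 3.5418 = 0.0779 × 2.5792 × 3.5418 = 0.7116.
T(712)/T(434) = exp(τ_B − τ_A) = exp(0.6134) = 1.8467.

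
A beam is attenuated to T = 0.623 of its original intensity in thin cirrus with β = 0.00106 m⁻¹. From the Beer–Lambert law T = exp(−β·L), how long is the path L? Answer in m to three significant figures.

446 m

Beer–Lambert: T = exp(−βL) ⇒ L = −ln(T)/β = −ln(0.623)/0.00106 = 0.4732/0.00106 = 446.4 m.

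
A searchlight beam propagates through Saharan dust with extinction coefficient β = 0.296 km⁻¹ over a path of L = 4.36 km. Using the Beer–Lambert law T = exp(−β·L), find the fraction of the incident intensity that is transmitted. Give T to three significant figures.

τ = β·L = 0.296 × 4.36 = 1.2906.
T = exp(−1.2906) = 0.2751.

0.275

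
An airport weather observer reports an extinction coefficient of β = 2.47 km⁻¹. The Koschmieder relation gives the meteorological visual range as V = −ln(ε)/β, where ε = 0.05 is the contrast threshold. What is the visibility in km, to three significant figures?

1.21 km

V = −ln(0.05) / 2.47 = 2.996 / 2.47 = 1.2128 km.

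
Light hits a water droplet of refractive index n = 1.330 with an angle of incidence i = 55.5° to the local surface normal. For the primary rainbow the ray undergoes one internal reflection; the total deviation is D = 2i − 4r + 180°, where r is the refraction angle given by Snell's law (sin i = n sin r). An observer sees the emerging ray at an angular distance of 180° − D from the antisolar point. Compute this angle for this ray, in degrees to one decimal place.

42.2°

sin r = sin 55.5° / 1.330 = 0.8241/1.330 = 0.6196; r = 38.29°.
D = 2·55.5° − 4·38.29° + 180° = 111.00° − 153.16° + 180° = 137.84°.
Angle from antisolar point = 180° − D = 42.16°.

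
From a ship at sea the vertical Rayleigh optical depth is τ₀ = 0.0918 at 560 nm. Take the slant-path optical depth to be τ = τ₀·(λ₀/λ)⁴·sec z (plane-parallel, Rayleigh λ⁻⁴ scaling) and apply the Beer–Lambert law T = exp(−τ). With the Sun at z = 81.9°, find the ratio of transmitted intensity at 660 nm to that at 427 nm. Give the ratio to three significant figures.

4.90

Airmass: sec 81.9° = 7.0972.
τ(660 nm) = 0.0918 × (560/660)⁴ × 7.0972 = 0.0918 × 0.5183 × 7.0972 = 0.3377.
τ(427 nm) = 0.0918 × (560/427)⁴ × 7.0972 = 0.0918 × 2.9583 × 7.0972 = 1.9274.
T(660)/T(427) = exp(τ_B − τ_A) = exp(1.5897) = 4.9023.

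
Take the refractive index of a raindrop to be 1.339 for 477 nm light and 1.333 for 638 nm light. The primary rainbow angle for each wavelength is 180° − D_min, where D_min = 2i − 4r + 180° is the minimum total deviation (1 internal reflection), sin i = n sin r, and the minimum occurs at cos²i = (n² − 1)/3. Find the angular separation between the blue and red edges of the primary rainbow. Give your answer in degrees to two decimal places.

At 477 nm (n = 1.339): cos²i = 0.26431 → i = 59.062°, r = 39.834°, D_min = 138.786°, rainbow angle = 41.214°.
At 638 nm (n = 1.333): cos²i = 0.25896 → i = 59.410°, r = 40.225°, D_min = 137.922°, rainbow angle = 42.078°.
Angular width = |41.214° − 42.078°| = 0.865°.

0.86°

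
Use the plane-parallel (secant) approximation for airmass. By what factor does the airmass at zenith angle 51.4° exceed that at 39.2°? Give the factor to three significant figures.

X(51.4°)/X(39.2°) = sec 51.4° / sec 39.2° = cos 39.2° / cos 51.4° = 0.7749/0.6239 = 1.2421.

1.24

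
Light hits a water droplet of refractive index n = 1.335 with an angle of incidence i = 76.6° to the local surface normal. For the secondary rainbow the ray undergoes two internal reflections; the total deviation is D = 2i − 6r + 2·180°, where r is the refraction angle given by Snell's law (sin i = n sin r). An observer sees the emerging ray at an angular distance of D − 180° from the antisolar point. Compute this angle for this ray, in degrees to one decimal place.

52.5°

sin r = sin 76.6° / 1.335 = 0.9728/1.335 = 0.7287; r = 46.78°.
D = 2·76.6° − 6·46.78° + 2·180° = 153.20° − 280.65° + 360° = 232.55°.
Angle from antisolar point = D − 180° = 52.55°.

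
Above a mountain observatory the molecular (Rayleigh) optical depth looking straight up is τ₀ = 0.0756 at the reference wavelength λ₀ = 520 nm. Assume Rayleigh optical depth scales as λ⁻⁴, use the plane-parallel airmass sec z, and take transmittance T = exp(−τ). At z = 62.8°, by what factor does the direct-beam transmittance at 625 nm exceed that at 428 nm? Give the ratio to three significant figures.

Airmass: sec 62.8° = 2.1877.
τ(625 nm) = 0.0756 × (520/625)⁴ × 2.1877 = 0.0756 × 0.4792 × 2.1877 = 0.0793.
τ(428 nm) = 0.0756 × (520/428)⁴ × 2.1877 = 0.0756 × 2.1789 × 2.1877 = 0.3604.
T(625)/T(428) = exp(τ_B − τ_A) = exp(0.2811) = 1.3246.

1.32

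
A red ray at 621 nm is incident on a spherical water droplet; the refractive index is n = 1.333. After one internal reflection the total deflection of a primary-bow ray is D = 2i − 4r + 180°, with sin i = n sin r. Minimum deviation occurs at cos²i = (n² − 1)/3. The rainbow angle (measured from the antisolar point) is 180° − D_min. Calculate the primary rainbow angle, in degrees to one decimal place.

cos²i = (1.77689 − 1)/3 = 0.25896; i = arccos(0.50888) = 59.410°.
sin r = sin 59.410°/1.333 = 0.64579; r = 40.225°.
D_min = 2·59.410° − 4·40.225° + 180° = 137.922°.
Rainbow angle = 180° − D_min = 42.078°.

42.1°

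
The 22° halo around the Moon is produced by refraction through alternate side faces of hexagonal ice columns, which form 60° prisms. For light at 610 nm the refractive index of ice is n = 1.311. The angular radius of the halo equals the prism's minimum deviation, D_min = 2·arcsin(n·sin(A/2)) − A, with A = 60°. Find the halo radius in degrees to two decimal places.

n·sin(A/2) = 1.311 × sin 30° = 1.311 × 0.5000 = 0.6555.
D_min = 2·arcsin(0.6555) − 60° = 2 × 40.958° − 60° = 21.915°.

21.92°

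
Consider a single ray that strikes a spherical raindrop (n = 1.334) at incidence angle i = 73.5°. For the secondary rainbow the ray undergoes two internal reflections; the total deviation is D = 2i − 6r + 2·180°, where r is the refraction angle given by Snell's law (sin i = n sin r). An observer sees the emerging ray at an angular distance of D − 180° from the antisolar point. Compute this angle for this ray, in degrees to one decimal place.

sin r = sin 73.5° / 1.334 = 0.9588/1.334 = 0.7188; r = 45.95°.
D = 2·73.5° − 6·45.95° + 2·180° = 147.00° − 275.71° + 360° = 231.29°.
Angle from antisolar point = D − 180° = 51.29°.

51.3°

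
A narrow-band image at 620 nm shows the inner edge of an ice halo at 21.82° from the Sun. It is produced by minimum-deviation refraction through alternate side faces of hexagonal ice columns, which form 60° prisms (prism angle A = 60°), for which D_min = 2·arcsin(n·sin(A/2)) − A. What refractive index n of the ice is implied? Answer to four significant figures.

1.310

Rearranging: n = sin((D_min + A)/2) / sin(A/2).
(D_min + A)/2 = (21.82° + 60°)/2 = 40.910°.
n = sin 40.910° / sin 30° = 0.6549 / 0.5000 = 1.3097.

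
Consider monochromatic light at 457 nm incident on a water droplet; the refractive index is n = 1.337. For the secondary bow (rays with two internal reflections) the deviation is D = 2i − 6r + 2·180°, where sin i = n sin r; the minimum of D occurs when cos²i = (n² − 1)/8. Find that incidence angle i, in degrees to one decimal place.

cos²i = (1.337² − 1)/8 = (1.78757 − 1)/8 = 0.09845.
cos i = 0.31376, so i = 71.714°.

71.7°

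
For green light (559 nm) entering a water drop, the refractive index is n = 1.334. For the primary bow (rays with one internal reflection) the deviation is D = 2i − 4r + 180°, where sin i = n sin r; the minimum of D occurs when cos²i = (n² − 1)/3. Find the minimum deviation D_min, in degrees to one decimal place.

138.1°

cos²i = (1.77956 − 1)/3 = 0.25985; i = arccos(0.50976) = 59.352°.
sin r = sin 59.352°/1.334 = 0.64492; r = 40.159°.
D_min = 2·59.352° − 4·40.159° + 180° = 138.067°.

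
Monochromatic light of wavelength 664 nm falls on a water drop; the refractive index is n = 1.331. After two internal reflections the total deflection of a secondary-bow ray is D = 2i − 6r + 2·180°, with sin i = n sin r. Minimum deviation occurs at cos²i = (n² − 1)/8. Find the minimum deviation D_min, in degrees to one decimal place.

230.4°

cos²i = (1.77156 − 1)/8 = 0.09645; i = arccos(0.31056) = 71.907°.
sin r = sin 71.907°/1.331 = 0.71417; r = 45.575°.
D_min = 2·71.907° − 6·45.575° + 360° = 230.365°.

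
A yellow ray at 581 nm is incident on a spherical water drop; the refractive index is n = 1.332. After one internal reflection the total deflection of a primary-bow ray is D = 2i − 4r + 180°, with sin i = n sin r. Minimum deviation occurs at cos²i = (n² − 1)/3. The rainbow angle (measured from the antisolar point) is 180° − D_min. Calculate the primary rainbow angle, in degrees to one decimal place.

42.2°

cos²i = (1.77422 − 1)/3 = 0.25807; i = arccos(0.50801) = 59.469°.
sin r = sin 59.469°/1.332 = 0.64666; r = 40.290°.
D_min = 2·59.469° − 4·40.290° + 180° = 137.776°.
Rainbow angle = 180° − D_min = 42.224°.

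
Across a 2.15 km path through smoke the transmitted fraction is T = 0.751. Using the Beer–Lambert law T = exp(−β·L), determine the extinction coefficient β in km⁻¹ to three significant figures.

0.133 km⁻¹

Beer–Lambert: T = exp(−βL) ⇒ β = −ln(T)/L = −ln(0.751)/2.15 = 0.2863/2.15 = 0.1332 km⁻¹.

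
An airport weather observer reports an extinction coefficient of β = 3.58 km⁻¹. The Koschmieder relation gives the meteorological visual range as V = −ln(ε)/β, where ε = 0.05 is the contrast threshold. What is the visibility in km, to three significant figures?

V = −ln(0.05) / 3.58 = 2.996 / 3.58 = 0.8368 km.

0.837 km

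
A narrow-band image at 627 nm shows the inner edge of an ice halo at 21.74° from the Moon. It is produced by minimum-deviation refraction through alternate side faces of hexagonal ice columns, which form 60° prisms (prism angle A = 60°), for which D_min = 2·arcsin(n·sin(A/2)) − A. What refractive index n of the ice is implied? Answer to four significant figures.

1.309

Rearranging: n = sin((D_min + A)/2) / sin(A/2).
(D_min + A)/2 = (21.74° + 60°)/2 = 40.870°.
n = sin 40.870° / sin 30° = 0.6543 / 0.5000 = 1.3087.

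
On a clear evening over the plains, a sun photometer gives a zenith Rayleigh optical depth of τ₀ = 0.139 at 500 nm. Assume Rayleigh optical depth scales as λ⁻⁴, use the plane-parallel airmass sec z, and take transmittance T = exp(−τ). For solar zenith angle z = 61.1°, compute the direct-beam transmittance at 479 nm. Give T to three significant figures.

sec 61.1° = 2.0692.
τ = 0.139 × (500/479)⁴ × 2.0692 = 0.139 × 1.1872 × 2.0692 = 0.3415.
T = exp(−0.3415) = 0.7107.

0.711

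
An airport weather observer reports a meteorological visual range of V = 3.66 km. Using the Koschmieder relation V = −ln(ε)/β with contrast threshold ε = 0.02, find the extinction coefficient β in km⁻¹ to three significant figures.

1.07 km⁻¹

β = −ln(0.02) / V = 3.912 / 3.66 = 1.0689 km⁻¹.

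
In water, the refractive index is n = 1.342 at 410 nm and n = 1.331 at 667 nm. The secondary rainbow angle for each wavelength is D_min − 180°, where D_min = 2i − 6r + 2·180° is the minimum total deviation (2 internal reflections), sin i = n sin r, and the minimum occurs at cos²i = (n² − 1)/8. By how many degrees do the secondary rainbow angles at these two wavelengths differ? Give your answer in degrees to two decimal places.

At 410 nm (n = 1.342): cos²i = 0.10012 → i = 71.554°, r = 44.981°, D_min = 233.222°, rainbow angle = 53.222°.
At 667 nm (n = 1.331): cos²i = 0.09645 → i = 71.907°, r = 45.575°, D_min = 230.365°, rainbow angle = 50.365°.
Angular width = |53.222° − 50.365°| = 2.857°.

2.86°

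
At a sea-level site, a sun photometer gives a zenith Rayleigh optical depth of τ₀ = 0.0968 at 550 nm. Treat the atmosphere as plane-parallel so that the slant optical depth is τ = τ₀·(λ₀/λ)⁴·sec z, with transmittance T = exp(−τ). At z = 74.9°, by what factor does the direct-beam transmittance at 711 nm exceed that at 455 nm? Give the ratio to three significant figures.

1.94

Airmass: sec 74.9° = 3.8387.
τ(711 nm) = 0.0968 × (550/711)⁴ × 3.8387 = 0.0968 × 0.3581 × 3.8387 = 0.1331.
τ(455 nm) = 0.0968 × (550/455)⁴ × 3.8387 = 0.0968 × 2.1350 × 3.8387 = 0.7934.
T(711)/T(455) = exp(τ_B − τ_A) = exp(0.6603) = 1.9354.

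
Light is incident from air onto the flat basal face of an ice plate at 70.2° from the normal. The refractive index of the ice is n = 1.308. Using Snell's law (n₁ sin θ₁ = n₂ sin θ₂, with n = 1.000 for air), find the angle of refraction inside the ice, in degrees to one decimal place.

46.0°

Snell: sin θ_r = sin θ_i / n = sin 70.2° / 1.308 = 0.9409 / 1.308 = 0.7193.
θ_r = arcsin(0.7193) = 46.00°.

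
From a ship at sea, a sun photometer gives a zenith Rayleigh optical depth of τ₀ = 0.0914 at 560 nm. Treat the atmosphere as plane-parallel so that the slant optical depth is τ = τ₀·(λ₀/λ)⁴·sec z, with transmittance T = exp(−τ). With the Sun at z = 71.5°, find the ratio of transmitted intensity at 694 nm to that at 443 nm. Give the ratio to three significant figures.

1.85

Airmass: sec 71.5° = 3.1515.
τ(694 nm) = 0.0914 × (560/694)⁴ × 3.1515 = 0.0914 × 0.4239 × 3.1515 = 0.1221.
τ(443 nm) = 0.0914 × (560/443)⁴ × 3.1515 = 0.0914 × 2.5535 × 3.1515 = 0.7355.
T(694)/T(443) = exp(τ_B − τ_A) = exp(0.6134) = 1.8467.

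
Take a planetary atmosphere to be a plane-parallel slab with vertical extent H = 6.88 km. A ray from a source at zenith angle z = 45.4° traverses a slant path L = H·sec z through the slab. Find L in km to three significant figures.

9.80 km

sec z = 1/cos 45.4° = 1.4242.
L = 6.88 × 1.4242 = 9.798 km.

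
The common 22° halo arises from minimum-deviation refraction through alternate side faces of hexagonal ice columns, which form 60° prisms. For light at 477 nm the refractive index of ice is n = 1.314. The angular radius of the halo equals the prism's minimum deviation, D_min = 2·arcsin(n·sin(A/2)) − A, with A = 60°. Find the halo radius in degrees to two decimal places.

n·sin(A/2) = 1.314 × sin 30° = 1.314 × 0.5000 = 0.6570.
D_min = 2·arcsin(0.6570) − 60° = 2 × 41.071° − 60° = 22.143°.

22.14°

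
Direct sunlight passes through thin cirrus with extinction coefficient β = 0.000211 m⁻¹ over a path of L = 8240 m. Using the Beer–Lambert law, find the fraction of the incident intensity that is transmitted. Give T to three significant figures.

0.176

τ = β·L = 0.000211 × 8240 = 1.7386.
T = exp(−1.7386) = 0.1758.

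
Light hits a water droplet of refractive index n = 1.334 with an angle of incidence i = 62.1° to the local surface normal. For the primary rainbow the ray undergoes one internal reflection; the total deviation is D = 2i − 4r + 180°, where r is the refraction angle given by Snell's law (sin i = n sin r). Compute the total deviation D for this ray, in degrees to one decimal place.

sin r = sin 62.1° / 1.334 = 0.8838/1.334 = 0.6625; r = 41.49°.
D = 2·62.1° − 4·41.49° + 180° = 124.20° − 165.96° + 180° = 138.24°.

138.2°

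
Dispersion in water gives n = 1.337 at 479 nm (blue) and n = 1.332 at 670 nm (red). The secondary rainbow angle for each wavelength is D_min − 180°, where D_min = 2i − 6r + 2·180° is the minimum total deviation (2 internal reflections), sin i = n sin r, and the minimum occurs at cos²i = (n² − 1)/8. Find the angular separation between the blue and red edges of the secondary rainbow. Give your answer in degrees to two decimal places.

1.31°

At 479 nm (n = 1.337): cos²i = 0.09845 → i = 71.714°, r = 45.249°, D_min = 231.934°, rainbow angle = 51.934°.
At 670 nm (n = 1.332): cos²i = 0.09678 → i = 71.875°, r = 45.520°, D_min = 230.628°, rainbow angle = 50.628°.
Angular width = |51.934° − 50.628°| = 1.305°.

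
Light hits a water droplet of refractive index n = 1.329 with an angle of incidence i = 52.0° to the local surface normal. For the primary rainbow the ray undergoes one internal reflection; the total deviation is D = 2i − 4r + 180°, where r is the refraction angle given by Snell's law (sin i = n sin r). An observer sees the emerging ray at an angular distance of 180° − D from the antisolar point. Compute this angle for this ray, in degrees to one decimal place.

sin r = sin 52.0° / 1.329 = 0.7880/1.329 = 0.5929; r = 36.37°.
D = 2·52.0° − 4·36.37° + 180° = 104.00° − 145.46° + 180° = 138.54°.
Angle from antisolar point = 180° − D = 41.46°.

41.5°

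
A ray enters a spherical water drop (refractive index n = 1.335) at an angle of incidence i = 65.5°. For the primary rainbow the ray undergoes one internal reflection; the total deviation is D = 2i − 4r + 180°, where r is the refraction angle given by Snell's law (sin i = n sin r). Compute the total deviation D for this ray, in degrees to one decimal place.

139.1°

sin r = sin 65.5° / 1.335 = 0.9100/1.335 = 0.6816; r = 42.97°.
D = 2·65.5° − 4·42.97° + 180° = 131.00° − 171.88° + 180° = 139.12°.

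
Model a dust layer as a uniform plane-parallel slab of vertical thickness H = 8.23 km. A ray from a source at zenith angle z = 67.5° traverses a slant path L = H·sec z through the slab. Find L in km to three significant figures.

sec z = 1/cos 67.5° = 2.6131.
L = 8.23 × 2.6131 = 21.506 km.

21.5 km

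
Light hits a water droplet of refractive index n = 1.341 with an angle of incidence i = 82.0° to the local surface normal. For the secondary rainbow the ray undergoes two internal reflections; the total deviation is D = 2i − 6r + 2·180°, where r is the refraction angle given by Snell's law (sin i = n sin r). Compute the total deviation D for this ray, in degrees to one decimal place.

238.4°

sin r = sin 82.0° / 1.341 = 0.9903/1.341 = 0.7385; r = 47.60°.
D = 2·82.0° − 6·47.60° + 2·180° = 164.00° − 285.60° + 360° = 238.40°.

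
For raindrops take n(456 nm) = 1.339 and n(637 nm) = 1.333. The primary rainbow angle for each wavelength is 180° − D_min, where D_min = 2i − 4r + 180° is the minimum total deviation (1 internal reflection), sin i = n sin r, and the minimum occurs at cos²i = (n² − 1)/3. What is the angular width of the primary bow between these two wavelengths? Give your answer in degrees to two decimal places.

At 456 nm (n = 1.339): cos²i = 0.26431 → i = 59.062°, r = 39.834°, D_min = 138.786°, rainbow angle = 41.214°.
At 637 nm (n = 1.333): cos²i = 0.25896 → i = 59.410°, r = 40.225°, D_min = 137.922°, rainbow angle = 42.078°.
Angular width = |41.214° − 42.078°| = 0.865°.

0.86°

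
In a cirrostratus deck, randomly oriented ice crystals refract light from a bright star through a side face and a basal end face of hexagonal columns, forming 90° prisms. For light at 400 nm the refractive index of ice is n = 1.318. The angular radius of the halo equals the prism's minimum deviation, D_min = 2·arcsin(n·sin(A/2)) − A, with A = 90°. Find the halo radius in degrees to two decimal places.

47.49°

n·sin(A/2) = 1.318 × sin 45° = 1.318 × 0.7071 = 0.9320.
D_min = 2·arcsin(0.9320) − 90° = 2 × 68.743° − 90° = 47.487°.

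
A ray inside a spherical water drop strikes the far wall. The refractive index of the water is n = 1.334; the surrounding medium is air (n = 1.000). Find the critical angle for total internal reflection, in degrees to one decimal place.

sin θ_c = n_air / n = 1.000 / 1.334 = 0.7496.
θ_c = arcsin(0.7496) = 48.56°.

48.6°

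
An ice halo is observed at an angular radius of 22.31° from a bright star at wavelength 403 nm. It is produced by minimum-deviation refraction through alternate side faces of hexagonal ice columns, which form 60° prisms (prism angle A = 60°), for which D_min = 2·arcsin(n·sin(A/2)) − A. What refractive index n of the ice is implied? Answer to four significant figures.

Rearranging: n = sin((D_min + A)/2) / sin(A/2).
(D_min + A)/2 = (22.31° + 60°)/2 = 41.155°.
n = sin 41.155° / sin 30° = 0.6581 / 0.5000 = 1.3162.

1.316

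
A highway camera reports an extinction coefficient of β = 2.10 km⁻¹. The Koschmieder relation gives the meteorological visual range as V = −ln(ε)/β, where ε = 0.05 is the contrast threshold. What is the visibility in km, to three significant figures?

V = −ln(0.05) / 2.10 = 2.996 / 2.10 = 1.4265 km.

1.43 km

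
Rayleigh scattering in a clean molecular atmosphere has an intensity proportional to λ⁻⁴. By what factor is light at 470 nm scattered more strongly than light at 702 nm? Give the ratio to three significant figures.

Rayleigh scattering ∝ λ⁻⁴, so the ratio of coefficients is the inverse fourth power of the wavelength ratio.
σ(470)/σ(702) = (702/470)⁴ = (1.4936)⁴ = 4.977.

4.98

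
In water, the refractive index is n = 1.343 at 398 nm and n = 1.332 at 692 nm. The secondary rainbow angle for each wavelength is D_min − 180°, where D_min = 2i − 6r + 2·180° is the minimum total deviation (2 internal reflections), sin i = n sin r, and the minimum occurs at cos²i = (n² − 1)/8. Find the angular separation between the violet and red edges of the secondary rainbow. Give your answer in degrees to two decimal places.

At 398 nm (n = 1.343): cos²i = 0.10046 → i = 71.522°, r = 44.928°, D_min = 233.478°, rainbow angle = 53.478°.
At 692 nm (n = 1.332): cos²i = 0.09678 → i = 71.875°, r = 45.520°, D_min = 230.628°, rainbow angle = 50.628°.
Angular width = |53.478° − 50.628°| = 2.849°.

2.85°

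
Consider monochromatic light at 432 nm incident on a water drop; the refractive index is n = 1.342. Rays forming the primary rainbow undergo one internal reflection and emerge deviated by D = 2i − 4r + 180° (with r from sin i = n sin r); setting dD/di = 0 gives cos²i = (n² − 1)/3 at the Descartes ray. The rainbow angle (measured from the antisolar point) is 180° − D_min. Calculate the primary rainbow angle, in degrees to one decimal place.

cos²i = (1.80096 − 1)/3 = 0.26699; i = arccos(0.51671) = 58.888°.
sin r = sin 58.888°/1.342 = 0.63797; r = 39.641°.
D_min = 2·58.888° − 4·39.641° + 180° = 139.213°.
Rainbow angle = 180° − D_min = 40.787°.

40.8°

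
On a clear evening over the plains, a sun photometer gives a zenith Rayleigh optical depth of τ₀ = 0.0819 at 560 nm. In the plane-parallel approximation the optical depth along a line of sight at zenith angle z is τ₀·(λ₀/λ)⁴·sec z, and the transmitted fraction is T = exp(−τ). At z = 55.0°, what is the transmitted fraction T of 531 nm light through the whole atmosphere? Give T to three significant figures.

0.838

sec 55.0° = 1.7434.
τ = 0.0819 × (560/531)⁴ × 1.7434 = 0.0819 × 1.2370 × 1.7434 = 0.1766.
T = exp(−0.1766) = 0.8381.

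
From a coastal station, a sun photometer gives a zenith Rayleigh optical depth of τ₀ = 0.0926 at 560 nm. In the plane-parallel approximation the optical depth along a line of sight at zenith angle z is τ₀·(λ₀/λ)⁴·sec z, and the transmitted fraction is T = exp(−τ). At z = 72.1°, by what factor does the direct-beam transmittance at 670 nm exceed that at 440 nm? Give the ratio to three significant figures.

Airmass: sec 72.1° = 3.2535.
τ(670 nm) = 0.0926 × (560/670)⁴ × 3.2535 = 0.0926 × 0.4880 × 3.2535 = 0.1470.
τ(440 nm) = 0.0926 × (560/440)⁴ × 3.2535 = 0.0926 × 2.6239 × 3.2535 = 0.7905.
T(670)/T(440) = exp(τ_B − τ_A) = exp(0.6435) = 1.9031.

1.90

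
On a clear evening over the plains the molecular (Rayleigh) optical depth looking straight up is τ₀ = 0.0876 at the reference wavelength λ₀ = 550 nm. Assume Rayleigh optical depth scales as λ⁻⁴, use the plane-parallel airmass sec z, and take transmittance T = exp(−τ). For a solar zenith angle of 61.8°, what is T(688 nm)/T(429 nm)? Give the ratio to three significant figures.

Airmass: sec 61.8° = 2.1162.
τ(688 nm) = 0.0876 × (550/688)⁴ × 2.1162 = 0.0876 × 0.4084 × 2.1162 = 0.0757.
τ(429 nm) = 0.0876 × (550/429)⁴ × 2.1162 = 0.0876 × 2.7016 × 2.1162 = 0.5008.
T(688)/T(429) = exp(τ_B − τ_A) = exp(0.4251) = 1.5298.

1.53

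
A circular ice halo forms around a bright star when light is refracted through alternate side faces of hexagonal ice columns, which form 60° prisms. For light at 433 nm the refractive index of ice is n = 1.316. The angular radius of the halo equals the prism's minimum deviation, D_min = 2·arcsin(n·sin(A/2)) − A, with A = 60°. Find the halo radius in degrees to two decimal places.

n·sin(A/2) = 1.316 × sin 30° = 1.316 × 0.5000 = 0.6580.
D_min = 2·arcsin(0.6580) − 60° = 2 × 41.148° − 60° = 22.295°.

22.30°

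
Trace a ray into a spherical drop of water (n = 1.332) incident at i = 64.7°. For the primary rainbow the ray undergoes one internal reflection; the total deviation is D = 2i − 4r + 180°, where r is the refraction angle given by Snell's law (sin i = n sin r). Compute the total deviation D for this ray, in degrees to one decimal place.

138.4°

sin r = sin 64.7° / 1.332 = 0.9041/1.332 = 0.6787; r = 42.75°.
D = 2·64.7° − 4·42.75° + 180° = 129.40° − 170.98° + 180° = 138.42°.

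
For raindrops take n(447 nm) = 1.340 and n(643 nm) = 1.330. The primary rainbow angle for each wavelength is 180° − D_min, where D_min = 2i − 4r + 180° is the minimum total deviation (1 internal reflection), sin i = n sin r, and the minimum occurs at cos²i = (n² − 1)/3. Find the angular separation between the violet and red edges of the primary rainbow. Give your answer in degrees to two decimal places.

At 447 nm (n = 1.340): cos²i = 0.26520 → i = 59.004°, r = 39.770°, D_min = 138.929°, rainbow angle = 41.071°.
At 643 nm (n = 1.330): cos²i = 0.25630 → i = 59.585°, r = 40.422°, D_min = 137.484°, rainbow angle = 42.516°.
Angular width = |41.071° − 42.516°| = 1.445°.

1.45°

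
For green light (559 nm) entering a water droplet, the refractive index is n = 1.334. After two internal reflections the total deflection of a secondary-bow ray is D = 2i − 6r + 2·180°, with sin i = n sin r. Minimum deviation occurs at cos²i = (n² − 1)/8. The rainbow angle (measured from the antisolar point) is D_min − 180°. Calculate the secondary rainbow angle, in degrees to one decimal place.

cos²i = (1.77956 − 1)/8 = 0.09744; i = arccos(0.31216) = 71.810°.
sin r = sin 71.810°/1.334 = 0.71217; r = 45.411°.
D_min = 2·71.810° − 6·45.411° + 360° = 231.153°.
Rainbow angle = D_min − 180° = 51.153°.

51.2°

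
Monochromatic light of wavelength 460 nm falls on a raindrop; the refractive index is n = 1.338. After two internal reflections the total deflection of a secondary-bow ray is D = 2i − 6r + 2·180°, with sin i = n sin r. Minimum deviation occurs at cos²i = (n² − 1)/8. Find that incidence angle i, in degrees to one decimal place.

cos²i = (1.338² − 1)/8 = (1.79024 − 1)/8 = 0.09878.
cos i = 0.31429, so i = 71.682°.

71.7°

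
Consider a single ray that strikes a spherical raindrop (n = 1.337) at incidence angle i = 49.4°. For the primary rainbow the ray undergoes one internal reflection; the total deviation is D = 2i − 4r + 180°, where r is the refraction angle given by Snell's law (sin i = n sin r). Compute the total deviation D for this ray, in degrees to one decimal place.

sin r = sin 49.4° / 1.337 = 0.7593/1.337 = 0.5679; r = 34.60°.
D = 2·49.4° − 4·34.60° + 180° = 98.80° − 138.41° + 180° = 140.39°.

140.4°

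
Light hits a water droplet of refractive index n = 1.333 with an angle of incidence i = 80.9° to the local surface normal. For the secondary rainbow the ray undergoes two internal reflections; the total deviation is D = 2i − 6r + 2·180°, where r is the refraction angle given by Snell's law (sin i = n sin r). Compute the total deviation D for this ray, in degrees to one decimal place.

sin r = sin 80.9° / 1.333 = 0.9874/1.333 = 0.7407; r = 47.79°.
D = 2·80.9° − 6·47.79° + 2·180° = 161.80° − 286.77° + 360° = 235.03°.

235.0°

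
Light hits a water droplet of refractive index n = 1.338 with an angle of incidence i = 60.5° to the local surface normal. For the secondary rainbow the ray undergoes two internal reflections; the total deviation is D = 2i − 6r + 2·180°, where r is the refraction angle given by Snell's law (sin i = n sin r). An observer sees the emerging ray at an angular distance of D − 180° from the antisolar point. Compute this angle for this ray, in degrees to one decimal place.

sin r = sin 60.5° / 1.338 = 0.8704/1.338 = 0.6505; r = 40.58°.
D = 2·60.5° − 6·40.58° + 2·180° = 121.00° − 243.47° + 360° = 237.53°.
Angle from antisolar point = D − 180° = 57.53°.

57.5°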